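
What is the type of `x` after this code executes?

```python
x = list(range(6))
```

list(range()) returns list

list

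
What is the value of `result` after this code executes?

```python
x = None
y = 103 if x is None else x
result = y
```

x = None; y = 103; result = 103

103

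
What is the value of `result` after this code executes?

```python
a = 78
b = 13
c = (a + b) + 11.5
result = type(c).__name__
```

a is int; b is int; c is float; result = 'float'

'float'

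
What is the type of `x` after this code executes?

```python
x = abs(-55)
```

abs() of int returns int

int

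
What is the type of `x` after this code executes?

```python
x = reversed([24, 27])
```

reversed() on a list returns list_reverseiterator

list_reverseiterator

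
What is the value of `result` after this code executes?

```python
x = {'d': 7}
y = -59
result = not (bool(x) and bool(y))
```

x = {'d': 7}; y = -59; result = False

False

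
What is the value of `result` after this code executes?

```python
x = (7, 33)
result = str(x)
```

x = (7, 33); result = '(7, 33)'

'(7, 33)'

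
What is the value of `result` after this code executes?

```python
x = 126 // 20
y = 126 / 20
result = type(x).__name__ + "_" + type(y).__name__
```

x is int; y is float; result = 'int_float'

'int_float'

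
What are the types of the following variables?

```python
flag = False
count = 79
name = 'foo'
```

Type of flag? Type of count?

flag is assigned the constant False, which has type bool; count is assigned a bare integer (no decimal point), so it is an int

bool, int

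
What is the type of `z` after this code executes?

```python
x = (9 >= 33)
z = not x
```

'not' returns bool

bool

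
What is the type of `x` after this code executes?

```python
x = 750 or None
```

'or' returns first truthy value

int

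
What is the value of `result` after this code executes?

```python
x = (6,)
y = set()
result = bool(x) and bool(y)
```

x = (6,); y = set(); result = False

False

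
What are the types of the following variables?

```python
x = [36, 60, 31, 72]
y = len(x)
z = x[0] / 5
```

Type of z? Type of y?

int / int = float; len() returns int

float, int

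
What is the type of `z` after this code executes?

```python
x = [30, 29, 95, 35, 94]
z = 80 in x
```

'in' operator returns bool

bool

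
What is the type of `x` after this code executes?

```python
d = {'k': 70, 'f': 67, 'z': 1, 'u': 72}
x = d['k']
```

Accessing dict[str, int] with str key returns int

int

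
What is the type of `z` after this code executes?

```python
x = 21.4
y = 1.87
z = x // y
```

float // float = float

float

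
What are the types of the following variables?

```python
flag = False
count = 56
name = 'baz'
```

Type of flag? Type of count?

flag is assigned the constant False, which has type bool; count is assigned a bare integer (no decimal point), so it is an int

bool, int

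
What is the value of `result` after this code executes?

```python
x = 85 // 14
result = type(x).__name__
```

x is int; result = 'int'

'int'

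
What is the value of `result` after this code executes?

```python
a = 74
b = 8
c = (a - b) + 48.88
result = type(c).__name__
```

a is int; b is int; c is float; result = 'float'

'float'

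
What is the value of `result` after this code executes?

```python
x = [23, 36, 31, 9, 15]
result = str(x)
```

x = [23, 36, 31, 9, 15]; result = '[23, 36, 31, 9, 15]'

'[23, 36, 31, 9, 15]'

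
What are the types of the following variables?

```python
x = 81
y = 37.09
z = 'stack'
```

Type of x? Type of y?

x is assigned a bare integer (no decimal point), so it is an int; y is assigned a number with a decimal point, so it is a float

int, float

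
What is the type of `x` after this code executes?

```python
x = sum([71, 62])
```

sum() of ints returns int

int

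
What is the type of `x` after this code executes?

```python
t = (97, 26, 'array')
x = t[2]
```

Index 2 of tuple is a str literal

str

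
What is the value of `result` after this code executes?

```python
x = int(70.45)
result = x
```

x = 70; result = 70

70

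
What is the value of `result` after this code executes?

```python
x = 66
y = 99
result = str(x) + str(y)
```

x = 66; y = 99; result = '6699'

'6699'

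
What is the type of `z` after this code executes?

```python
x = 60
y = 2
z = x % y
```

int % int = int

int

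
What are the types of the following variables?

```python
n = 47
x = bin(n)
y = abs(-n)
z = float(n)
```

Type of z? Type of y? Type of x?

float() returns float; abs() of int returns int; bin() returns str

float, int, str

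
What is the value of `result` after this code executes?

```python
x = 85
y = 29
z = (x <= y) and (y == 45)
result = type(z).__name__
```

x is int; y is int; z is bool; result = 'bool'

'bool'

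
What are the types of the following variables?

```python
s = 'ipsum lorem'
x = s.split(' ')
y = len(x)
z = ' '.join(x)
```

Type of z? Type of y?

str.join() returns str; len() returns int

str, int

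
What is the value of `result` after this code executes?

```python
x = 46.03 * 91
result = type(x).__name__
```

x is float; result = 'float'

'float'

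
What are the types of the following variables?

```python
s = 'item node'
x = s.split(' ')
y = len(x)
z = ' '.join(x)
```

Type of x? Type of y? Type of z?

str.split() returns list; len() returns int; str.join() returns str

list, int, str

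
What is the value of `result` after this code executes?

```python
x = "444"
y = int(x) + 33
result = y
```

x = '444'; y = 477; result = 477

477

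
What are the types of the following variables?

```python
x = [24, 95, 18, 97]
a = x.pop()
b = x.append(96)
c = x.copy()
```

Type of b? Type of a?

append() returns None; pop() returns element

NoneType, int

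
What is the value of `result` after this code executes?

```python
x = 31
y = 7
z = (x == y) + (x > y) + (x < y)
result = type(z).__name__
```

x is int; y is int; z is int; result = 'int'

'int'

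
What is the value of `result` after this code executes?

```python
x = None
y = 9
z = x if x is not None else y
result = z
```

x = None; y = 9; z = 9; result = 9

9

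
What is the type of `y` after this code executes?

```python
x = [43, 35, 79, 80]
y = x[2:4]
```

Slicing a list returns a list

list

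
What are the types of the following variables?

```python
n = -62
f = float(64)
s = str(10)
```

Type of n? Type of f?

n is assigned a bare integer (no decimal point), so it is an int; f is assigned the result of calling float(), which returns a float

int, float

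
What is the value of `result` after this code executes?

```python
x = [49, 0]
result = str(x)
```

x = [49, 0]; result = '[49, 0]'

'[49, 0]'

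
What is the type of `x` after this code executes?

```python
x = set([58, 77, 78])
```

set() constructor returns set

set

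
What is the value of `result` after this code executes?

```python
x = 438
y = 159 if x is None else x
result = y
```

x = 438; y = 438; result = 438

438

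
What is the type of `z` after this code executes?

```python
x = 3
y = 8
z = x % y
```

int % int = int

int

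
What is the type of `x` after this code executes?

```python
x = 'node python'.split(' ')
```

str.split() returns list

list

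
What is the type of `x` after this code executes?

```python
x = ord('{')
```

ord() returns int (code point)

int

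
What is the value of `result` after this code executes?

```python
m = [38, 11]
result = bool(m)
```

m = [38, 11]; result = True

True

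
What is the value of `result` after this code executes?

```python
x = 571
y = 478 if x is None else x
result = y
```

x = 571; y = 571; result = 571

571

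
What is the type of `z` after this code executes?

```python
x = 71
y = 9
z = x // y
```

int // int = int

int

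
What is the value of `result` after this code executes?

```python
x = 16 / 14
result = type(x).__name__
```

x is float; result = 'float'

'float'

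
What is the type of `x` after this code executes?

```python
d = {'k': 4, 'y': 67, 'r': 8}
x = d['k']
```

Accessing dict[str, int] with str key returns int

int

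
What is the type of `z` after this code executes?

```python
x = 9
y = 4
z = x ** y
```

positive int ** positive int = int

int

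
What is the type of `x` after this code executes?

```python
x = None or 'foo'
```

'or' with None returns the other truthy value (str)

str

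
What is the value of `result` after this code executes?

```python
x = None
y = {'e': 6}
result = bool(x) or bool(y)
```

x = None; y = {'e': 6}; result = True

True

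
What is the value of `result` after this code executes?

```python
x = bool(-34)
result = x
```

x = True; result = True

True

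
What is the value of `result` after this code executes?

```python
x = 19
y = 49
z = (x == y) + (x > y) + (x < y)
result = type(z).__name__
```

x is int; y is int; z is int; result = 'int'

'int'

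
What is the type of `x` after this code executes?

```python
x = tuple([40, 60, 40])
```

tuple() constructor returns tuple

tuple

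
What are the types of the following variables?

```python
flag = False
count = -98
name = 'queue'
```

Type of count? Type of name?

count is assigned a bare integer (no decimal point), so it is an int; name is assigned a quoted string literal, so it is a str

int, str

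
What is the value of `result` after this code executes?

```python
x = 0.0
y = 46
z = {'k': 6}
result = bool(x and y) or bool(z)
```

x = 0.0; y = 46; z = {'k': 6}; result = True

True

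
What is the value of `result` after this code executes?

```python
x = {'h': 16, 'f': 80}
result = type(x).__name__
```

x is dict; result = 'dict'

'dict'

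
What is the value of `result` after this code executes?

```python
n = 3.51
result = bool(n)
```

n = 3.51; result = True

True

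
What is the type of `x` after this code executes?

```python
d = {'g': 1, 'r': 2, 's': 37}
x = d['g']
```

Accessing dict[str, int] with str key returns int

int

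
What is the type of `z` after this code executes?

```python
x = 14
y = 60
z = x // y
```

int // int = int

int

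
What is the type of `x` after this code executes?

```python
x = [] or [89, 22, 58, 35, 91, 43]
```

'or' returns first truthy value (list)

list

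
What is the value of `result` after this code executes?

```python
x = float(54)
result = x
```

x = 54.0; result = 54.0

54.0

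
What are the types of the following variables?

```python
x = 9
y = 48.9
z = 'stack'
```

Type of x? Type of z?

x is assigned a bare integer (no decimal point), so it is an int; z is assigned a quoted string literal, so it is a str

int, str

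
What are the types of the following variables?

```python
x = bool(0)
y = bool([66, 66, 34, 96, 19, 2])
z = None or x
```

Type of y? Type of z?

bool() returns bool; None or bool returns the bool

bool, bool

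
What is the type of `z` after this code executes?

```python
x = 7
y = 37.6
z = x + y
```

int + float = float

float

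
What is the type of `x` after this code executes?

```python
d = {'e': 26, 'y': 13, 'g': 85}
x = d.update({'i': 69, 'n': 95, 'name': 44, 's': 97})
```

dict.update() returns None

NoneType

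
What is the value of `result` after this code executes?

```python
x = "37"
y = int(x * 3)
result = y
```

x = '37'; y = 373737; result = 373737

373737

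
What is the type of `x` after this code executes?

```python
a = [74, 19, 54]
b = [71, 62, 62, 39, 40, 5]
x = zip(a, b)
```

zip() returns a zip object

zip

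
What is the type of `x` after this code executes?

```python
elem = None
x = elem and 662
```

'and' returns first falsy value (None)

NoneType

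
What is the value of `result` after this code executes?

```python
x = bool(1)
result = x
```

x = True; result = True

True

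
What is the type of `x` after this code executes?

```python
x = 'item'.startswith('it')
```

str.startswith() returns bool

bool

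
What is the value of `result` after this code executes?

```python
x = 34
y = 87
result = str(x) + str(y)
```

x = 34; y = 87; result = '3487'

'3487'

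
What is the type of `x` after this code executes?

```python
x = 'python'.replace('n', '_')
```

str.replace() returns str

str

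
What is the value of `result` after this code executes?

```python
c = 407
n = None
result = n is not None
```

c = 407; n = None; result = False

False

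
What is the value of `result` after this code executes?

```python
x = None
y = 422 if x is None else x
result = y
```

x = None; y = 422; result = 422

422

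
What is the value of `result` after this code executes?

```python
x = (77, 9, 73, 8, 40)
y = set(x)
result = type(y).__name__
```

x is tuple; y is set; result = 'set'

'set'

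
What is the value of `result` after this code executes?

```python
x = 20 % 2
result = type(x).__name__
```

x is int; result = 'int'

'int'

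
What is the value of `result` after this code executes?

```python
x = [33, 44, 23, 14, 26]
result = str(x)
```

x = [33, 44, 23, 14, 26]; result = '[33, 44, 23, 14, 26]'

'[33, 44, 23, 14, 26]'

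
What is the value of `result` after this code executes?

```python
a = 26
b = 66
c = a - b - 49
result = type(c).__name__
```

a is int; b is int; c is int; result = 'int'

'int'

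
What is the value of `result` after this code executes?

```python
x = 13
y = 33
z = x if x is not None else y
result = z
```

x = 13; y = 33; z = 13; result = 13

13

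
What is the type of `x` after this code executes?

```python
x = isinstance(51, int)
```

isinstance() returns bool

bool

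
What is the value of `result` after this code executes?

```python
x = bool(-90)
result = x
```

x = True; result = True

True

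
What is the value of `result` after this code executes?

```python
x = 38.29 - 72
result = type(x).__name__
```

x is float; result = 'float'

'float'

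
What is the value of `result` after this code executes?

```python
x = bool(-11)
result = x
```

x = True; result = True

True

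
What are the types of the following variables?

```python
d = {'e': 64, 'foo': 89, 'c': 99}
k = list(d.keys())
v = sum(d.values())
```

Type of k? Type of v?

list() converts to list; sum of ints is int

list, int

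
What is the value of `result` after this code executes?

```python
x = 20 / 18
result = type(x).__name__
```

x is float; result = 'float'

'float'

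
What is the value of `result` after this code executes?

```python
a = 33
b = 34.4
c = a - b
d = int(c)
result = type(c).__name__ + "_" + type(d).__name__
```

a is int; b is float; c is float; d is int; result = 'float_int'

'float_int'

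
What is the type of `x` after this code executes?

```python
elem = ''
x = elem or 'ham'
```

'or' returns first truthy value (str)

str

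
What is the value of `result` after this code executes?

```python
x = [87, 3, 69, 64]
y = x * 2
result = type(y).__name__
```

x is list; y is list; result = 'list'

'list'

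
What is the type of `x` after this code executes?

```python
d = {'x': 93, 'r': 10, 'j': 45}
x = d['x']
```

Accessing dict[str, int] with str key returns int

int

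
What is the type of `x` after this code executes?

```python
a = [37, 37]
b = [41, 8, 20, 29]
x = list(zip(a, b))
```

list(zip()) returns a list of tuples

list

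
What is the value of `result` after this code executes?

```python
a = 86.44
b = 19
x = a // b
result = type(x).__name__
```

a is float; b is int; x is float; result = 'float'

'float'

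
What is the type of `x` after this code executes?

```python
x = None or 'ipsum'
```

'or' with None returns the other truthy value (str)

str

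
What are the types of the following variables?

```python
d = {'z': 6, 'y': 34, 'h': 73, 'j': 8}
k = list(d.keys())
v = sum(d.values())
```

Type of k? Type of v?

list() converts to list; sum of ints is int

list, int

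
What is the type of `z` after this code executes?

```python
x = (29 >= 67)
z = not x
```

'not' returns bool

bool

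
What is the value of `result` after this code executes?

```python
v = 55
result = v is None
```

v = 55; result = False

False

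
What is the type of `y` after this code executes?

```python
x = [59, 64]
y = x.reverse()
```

list.reverse() returns None

NoneType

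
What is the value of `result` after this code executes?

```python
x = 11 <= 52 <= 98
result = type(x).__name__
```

x is bool; result = 'bool'

'bool'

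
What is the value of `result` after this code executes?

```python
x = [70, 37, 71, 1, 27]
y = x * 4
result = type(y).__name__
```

x is list; y is list; result = 'list'

'list'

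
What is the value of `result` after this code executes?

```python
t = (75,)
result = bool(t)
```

t = (75,); result = True

True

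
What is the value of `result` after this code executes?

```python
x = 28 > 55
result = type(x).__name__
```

x is bool; result = 'bool'

'bool'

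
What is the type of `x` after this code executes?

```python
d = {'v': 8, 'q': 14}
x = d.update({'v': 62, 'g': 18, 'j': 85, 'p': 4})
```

dict.update() returns None

NoneType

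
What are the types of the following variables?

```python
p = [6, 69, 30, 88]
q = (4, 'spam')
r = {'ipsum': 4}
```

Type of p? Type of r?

p is assigned a list literal (square brackets); r is assigned a dict literal ({key: value})

list, dict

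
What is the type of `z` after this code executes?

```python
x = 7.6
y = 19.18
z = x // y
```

float // float = float

float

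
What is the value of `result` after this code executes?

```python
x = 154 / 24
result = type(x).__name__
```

x is float; result = 'float'

'float'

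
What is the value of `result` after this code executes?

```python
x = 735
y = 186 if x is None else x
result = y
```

x = 735; y = 735; result = 735

735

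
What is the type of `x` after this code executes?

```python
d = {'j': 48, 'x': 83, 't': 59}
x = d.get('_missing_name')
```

dict.get() returns None when key not found

NoneType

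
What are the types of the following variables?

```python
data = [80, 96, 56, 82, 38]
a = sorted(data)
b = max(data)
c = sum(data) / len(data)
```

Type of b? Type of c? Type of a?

max of ints returns int; int / int = float; sorted() returns list

int, float, list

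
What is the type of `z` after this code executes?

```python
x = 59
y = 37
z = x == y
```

Equality comparison returns bool

bool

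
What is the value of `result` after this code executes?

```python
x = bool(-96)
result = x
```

x = True; result = True

True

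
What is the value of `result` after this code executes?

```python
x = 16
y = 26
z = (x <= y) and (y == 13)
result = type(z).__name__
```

x is int; y is int; z is bool; result = 'bool'

'bool'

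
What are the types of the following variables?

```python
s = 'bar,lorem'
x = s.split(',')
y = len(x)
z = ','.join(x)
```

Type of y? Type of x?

len() returns int; str.split() returns list

int, list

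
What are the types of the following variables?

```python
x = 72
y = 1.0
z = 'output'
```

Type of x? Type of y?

x is assigned a bare integer (no decimal point), so it is an int; y is assigned a number with a decimal point, so it is a float

int, float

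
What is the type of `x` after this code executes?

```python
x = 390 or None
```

'or' returns first truthy value

int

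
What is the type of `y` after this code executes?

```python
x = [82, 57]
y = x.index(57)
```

list.index() returns int

int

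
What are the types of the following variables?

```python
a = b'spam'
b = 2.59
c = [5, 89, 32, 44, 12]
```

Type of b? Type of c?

b is assigned a number with a decimal point, so it is a float; c is assigned a list literal (square brackets)

float, list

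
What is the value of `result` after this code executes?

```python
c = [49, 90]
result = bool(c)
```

c = [49, 90]; result = True

True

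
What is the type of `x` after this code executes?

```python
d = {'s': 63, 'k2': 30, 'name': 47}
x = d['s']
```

Accessing dict[str, int] with str key returns int

int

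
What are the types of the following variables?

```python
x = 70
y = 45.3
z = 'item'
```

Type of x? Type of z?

x is assigned a bare integer (no decimal point), so it is an int; z is assigned a quoted string literal, so it is a str

int, str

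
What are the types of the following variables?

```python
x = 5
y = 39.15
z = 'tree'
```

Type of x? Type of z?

x is assigned a bare integer (no decimal point), so it is an int; z is assigned a quoted string literal, so it is a str

int, str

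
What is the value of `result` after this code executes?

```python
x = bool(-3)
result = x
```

x = True; result = True

True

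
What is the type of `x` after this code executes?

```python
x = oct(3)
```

oct() returns str representation

str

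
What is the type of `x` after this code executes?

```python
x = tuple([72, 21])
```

tuple() constructor returns tuple

tuple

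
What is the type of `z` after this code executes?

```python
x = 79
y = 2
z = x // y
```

int // int = int

int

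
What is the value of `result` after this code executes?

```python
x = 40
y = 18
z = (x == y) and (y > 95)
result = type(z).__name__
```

x is int; y is int; z is bool; result = 'bool'

'bool'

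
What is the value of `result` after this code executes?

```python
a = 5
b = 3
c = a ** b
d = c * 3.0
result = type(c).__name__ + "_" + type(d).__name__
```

a is int; b is int; c is int; d is float; result = 'int_float'

'int_float'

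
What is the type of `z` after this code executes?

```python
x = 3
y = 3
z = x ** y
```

positive int ** positive int = int

int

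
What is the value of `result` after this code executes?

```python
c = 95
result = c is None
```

c = 95; result = False

False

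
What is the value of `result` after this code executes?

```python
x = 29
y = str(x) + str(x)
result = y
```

x = 29; y = '2929'; result = '2929'

'2929'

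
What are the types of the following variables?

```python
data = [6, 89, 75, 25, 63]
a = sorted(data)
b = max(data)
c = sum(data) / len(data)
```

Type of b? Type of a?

max of ints returns int; sorted() returns list

int, list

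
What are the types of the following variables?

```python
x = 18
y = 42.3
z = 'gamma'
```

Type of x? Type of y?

x is assigned a bare integer (no decimal point), so it is an int; y is assigned a number with a decimal point, so it is a float

int, float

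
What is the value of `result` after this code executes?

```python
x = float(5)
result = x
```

x = 5.0; result = 5.0

5.0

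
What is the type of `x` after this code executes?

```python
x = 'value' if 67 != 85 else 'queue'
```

Both branches of conditional are str

str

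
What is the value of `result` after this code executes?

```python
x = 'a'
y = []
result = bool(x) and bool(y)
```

x = 'a'; y = []; result = False

False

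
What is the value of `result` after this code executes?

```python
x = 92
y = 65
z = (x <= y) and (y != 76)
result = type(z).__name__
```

x is int; y is int; z is bool; result = 'bool'

'bool'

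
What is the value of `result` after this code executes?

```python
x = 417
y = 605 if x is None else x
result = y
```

x = 417; y = 417; result = 417

417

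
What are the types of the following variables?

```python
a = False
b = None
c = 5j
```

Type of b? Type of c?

b is assigned None, whose type is NoneType; c is assigned 5j, an imaginary literal (j suffix), which has type complex

NoneType, complex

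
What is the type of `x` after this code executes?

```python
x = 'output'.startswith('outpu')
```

str.startswith() returns bool

bool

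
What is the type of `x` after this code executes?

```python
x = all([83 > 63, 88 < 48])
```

all() returns bool

bool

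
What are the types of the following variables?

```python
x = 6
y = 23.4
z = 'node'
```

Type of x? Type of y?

x is assigned a bare integer (no decimal point), so it is an int; y is assigned a number with a decimal point, so it is a float

int, float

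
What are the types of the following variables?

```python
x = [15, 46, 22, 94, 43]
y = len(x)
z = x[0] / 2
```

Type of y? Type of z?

len() returns int; int / int = float

int, float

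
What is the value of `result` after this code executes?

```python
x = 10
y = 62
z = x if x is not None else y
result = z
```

x = 10; y = 62; z = 10; result = 10

10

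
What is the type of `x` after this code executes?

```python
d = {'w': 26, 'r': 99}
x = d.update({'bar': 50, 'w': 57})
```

dict.update() returns None

NoneType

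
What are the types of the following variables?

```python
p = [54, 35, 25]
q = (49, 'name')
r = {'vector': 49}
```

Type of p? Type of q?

p is assigned a list literal (square brackets); q is assigned a tuple (parenthesized, comma-separated values)

list, tuple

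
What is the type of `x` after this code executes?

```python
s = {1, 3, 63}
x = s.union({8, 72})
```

set.union() returns a new set

set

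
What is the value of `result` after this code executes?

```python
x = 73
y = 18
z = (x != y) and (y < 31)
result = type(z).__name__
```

x is int; y is int; z is bool; result = 'bool'

'bool'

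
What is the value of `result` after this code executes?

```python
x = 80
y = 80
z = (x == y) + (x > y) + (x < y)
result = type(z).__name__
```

x is int; y is int; z is int; result = 'int'

'int'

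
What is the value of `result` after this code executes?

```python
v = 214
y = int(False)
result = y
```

v = 214; y = 0; result = 0

0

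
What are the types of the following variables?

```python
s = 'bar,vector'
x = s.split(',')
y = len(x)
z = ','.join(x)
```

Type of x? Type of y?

str.split() returns list; len() returns int

list, int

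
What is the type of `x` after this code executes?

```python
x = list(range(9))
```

list(range()) returns list

list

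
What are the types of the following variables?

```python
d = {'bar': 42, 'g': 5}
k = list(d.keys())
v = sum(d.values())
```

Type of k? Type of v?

list() converts to list; sum of ints is int

list, int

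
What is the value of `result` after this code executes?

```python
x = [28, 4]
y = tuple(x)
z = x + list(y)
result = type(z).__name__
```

x is list; y is tuple; z is list; result = 'list'

'list'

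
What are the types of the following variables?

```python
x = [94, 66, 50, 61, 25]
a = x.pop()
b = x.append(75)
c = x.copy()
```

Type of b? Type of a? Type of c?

append() returns None; pop() returns element; copy() returns list

NoneType, int, list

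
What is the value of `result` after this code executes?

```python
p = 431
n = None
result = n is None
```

p = 431; n = None; result = True

True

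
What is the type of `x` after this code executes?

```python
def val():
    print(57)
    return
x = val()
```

Bare return returns None

NoneType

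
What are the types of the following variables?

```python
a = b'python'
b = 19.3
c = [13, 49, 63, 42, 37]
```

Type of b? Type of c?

b is assigned a number with a decimal point, so it is a float; c is assigned a list literal (square brackets)

float, list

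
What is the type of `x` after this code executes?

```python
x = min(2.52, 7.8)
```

min() of floats returns float

float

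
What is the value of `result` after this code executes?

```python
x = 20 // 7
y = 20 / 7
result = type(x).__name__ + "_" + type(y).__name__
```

x is int; y is float; result = 'int_float'

'int_float'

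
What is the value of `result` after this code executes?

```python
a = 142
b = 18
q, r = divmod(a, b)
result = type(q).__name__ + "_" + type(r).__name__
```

a is int; b is int; q is int; r is int; result = 'int_int'

'int_int'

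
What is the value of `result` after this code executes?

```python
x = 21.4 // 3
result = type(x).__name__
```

x is float; result = 'float'

'float'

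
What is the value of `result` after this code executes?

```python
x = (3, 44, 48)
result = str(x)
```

x = (3, 44, 48); result = '(3, 44, 48)'

'(3, 44, 48)'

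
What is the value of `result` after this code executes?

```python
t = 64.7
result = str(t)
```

t = 64.7; result = '64.7'

'64.7'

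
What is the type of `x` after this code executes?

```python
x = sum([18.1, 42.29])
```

sum() of floats returns float

float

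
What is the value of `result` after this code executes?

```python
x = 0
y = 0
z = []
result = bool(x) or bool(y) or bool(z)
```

x = 0; y = 0; z = []; result = False

False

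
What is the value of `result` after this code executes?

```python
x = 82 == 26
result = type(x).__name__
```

x is bool; result = 'bool'

'bool'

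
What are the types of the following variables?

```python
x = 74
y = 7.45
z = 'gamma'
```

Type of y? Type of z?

y is assigned a number with a decimal point, so it is a float; z is assigned a quoted string literal, so it is a str

float, str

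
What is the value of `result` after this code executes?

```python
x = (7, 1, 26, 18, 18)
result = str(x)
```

x = (7, 1, 26, 18, 18); result = '(7, 1, 26, 18, 18)'

'(7, 1, 26, 18, 18)'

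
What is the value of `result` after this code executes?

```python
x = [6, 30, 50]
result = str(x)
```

x = [6, 30, 50]; result = '[6, 30, 50]'

'[6, 30, 50]'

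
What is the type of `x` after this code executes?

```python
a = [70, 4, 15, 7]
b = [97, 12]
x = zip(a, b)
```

zip() returns a zip object

zip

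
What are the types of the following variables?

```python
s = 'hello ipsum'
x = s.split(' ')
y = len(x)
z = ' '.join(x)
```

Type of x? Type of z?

str.split() returns list; str.join() returns str

list, str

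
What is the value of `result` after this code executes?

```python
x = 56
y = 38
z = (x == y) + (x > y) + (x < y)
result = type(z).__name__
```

x is int; y is int; z is int; result = 'int'

'int'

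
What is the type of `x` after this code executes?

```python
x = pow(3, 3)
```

pow(int, int) returns int

int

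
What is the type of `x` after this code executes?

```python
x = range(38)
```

range() returns a range object

range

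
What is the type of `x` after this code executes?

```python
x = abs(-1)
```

abs() of int returns int

int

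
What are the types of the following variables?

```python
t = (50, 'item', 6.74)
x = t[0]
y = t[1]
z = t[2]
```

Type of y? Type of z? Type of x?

tuple[1] is str; tuple[2] is float; tuple[0] is int

str, float, int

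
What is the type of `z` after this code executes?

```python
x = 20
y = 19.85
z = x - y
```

int - float = float

float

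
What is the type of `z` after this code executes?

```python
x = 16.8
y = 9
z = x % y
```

float % int = float

float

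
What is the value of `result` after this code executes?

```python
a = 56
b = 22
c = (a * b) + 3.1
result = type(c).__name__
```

a is int; b is int; c is float; result = 'float'

'float'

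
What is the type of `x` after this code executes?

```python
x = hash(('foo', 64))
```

hash() returns int

int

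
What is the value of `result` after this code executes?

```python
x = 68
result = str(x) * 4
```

x = 68; result = '68686868'

'68686868'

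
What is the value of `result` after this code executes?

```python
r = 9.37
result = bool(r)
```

r = 9.37; result = True

True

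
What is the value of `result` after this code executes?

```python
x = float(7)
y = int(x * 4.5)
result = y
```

x = 7.0; y = 31; result = 31

31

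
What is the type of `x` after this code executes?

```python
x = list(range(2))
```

list(range()) returns list

list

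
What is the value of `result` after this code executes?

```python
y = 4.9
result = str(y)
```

y = 4.9; result = '4.9'

'4.9'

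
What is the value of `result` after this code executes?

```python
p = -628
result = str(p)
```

p = -628; result = '-628'

'-628'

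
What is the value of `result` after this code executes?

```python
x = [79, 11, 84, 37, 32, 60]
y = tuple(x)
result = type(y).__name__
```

x is list; y is tuple; result = 'tuple'

'tuple'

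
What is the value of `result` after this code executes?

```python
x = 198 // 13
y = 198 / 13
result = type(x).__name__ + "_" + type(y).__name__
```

x is int; y is float; result = 'int_float'

'int_float'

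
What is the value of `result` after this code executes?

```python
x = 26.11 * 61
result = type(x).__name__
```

x is float; result = 'float'

'float'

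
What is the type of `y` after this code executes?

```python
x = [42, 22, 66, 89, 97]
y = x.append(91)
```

list.append() returns None (mutates in place)

NoneType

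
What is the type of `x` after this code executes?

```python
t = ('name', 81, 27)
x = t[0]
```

Index 0 of tuple is a str literal

str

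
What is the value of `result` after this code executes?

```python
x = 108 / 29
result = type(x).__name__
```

x is float; result = 'float'

'float'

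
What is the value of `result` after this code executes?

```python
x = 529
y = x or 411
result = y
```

x = 529; y = 529; result = 529

529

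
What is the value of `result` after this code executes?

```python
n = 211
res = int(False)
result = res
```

n = 211; res = 0; result = 0

0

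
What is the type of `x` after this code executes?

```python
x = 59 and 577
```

'and' with truthy values returns last operand (int)

int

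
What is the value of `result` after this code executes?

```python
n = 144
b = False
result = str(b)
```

n = 144; b = False; result = 'False'

'False'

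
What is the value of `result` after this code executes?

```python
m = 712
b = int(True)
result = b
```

m = 712; b = 1; result = 1

1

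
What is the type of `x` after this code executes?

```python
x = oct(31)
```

oct() returns str representation

str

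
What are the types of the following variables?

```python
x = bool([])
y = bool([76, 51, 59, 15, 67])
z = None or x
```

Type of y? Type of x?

bool() returns bool; bool() returns bool

bool, bool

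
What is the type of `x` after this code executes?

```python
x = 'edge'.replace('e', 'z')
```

str.replace() returns str

str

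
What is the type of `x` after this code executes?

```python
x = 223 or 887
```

'or' returns first truthy value (int)

int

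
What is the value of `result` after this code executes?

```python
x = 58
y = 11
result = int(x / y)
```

x = 58; y = 11; result = 5

5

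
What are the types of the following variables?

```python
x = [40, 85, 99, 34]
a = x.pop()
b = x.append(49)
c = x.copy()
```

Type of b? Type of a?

append() returns None; pop() returns element

NoneType, int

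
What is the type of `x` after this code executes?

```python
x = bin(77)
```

bin() returns str representation

str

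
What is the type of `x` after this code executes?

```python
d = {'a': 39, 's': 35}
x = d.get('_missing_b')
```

dict.get() returns None when key not found

NoneType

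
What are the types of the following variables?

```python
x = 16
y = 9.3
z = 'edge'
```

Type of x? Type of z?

x is assigned a bare integer (no decimal point), so it is an int; z is assigned a quoted string literal, so it is a str

int, str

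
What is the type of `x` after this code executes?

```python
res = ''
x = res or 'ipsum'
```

'or' returns first truthy value (str)

str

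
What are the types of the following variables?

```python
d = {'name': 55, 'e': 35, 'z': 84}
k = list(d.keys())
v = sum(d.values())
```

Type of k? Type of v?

list() converts to list; sum of ints is int

list, int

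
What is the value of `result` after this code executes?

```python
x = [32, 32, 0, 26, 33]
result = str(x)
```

x = [32, 32, 0, 26, 33]; result = '[32, 32, 0, 26, 33]'

'[32, 32, 0, 26, 33]'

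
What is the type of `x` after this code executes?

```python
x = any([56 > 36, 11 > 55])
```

any() returns bool

bool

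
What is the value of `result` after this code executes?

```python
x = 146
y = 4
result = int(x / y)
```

x = 146; y = 4; result = 36

36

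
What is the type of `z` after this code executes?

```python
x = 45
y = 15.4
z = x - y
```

int - float = float

float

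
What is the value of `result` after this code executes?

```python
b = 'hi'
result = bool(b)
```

b = 'hi'; result = True

True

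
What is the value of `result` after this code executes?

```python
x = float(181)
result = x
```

x = 181.0; result = 181.0

181.0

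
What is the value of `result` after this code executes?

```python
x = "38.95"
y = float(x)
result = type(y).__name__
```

x is str; y is float; result = 'float'

'float'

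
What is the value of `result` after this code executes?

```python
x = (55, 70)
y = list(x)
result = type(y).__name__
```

x is tuple; y is list; result = 'list'

'list'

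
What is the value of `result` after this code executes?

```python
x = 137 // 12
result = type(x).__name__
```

x is int; result = 'int'

'int'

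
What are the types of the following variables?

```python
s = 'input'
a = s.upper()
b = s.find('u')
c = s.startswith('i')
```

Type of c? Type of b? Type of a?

startswith() returns bool; find() returns int; upper() returns str

bool, int, str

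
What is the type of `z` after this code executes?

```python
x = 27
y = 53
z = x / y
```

int / int = float

float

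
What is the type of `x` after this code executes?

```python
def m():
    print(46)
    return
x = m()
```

Bare return returns None

NoneType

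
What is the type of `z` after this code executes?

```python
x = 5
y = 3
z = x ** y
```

positive int ** positive int = int

int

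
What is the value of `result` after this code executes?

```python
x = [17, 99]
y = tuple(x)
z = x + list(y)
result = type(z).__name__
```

x is list; y is tuple; z is list; result = 'list'

'list'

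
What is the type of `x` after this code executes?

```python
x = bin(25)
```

bin() returns str representation

str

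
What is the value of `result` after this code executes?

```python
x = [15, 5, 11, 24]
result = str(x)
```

x = [15, 5, 11, 24]; result = '[15, 5, 11, 24]'

'[15, 5, 11, 24]'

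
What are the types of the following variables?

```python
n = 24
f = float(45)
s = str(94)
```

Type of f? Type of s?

f is assigned the result of calling float(), which returns a float; s is assigned the result of calling str(), which returns a str

float, str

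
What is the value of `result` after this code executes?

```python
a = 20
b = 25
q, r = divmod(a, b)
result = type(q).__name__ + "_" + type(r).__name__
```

a is int; b is int; q is int; r is int; result = 'int_int'

'int_int'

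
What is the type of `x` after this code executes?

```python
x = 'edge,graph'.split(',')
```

str.split() returns list

list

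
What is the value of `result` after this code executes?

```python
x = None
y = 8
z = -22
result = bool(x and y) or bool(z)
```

x = None; y = 8; z = -22; result = True

True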